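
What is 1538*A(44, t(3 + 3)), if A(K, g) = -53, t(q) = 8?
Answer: -81514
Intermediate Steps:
1538*A(44, t(3 + 3)) = 1538*(-53) = -81514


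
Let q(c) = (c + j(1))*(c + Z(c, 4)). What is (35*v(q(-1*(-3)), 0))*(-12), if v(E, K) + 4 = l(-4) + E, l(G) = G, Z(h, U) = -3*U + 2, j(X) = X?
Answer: 15120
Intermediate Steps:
Z(h, U) = 2 - 3*U
q(c) = (1 + c)*(-10 + c) (q(c) = (c + 1)*(c + (2 - 3*4)) = (1 + c)*(c + (2 - 12)) = (1 + c)*(c - 10) = (1 + c)*(-10 + c))
v(E, K) = -8 + E (v(E, K) = -4 + (-4 + E) = -8 + E)
(35*v(q(-1*(-3)), 0))*(-12) = (35*(-8 + (-10 + (-1*(-3))**2 - (-9)*(-3))))*(-12) = (35*(-8 + (-10 + 3**2 - 9*3)))*(-12) = (35*(-8 + (-10 + 9 - 27)))*(-12) = (35*(-8 - 28))*(-12) = (35*(-36))*(-12) = -1260*(-12) = 15120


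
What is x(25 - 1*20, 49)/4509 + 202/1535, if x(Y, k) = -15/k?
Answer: 14869019/113048145 ≈ 0.13153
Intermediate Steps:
x(25 - 1*20, 49)/4509 + 202/1535 = -15/49/4509 + 202/1535 = -15*1/49*(1/4509) + 202*(1/1535) = -15/49*1/4509 + 202/1535 = -5/73647 + 202/1535 = 14869019/113048145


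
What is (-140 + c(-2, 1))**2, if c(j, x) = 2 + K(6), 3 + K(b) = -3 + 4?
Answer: 19600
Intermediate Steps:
K(b) = -2 (K(b) = -3 + (-3 + 4) = -3 + 1 = -2)
c(j, x) = 0 (c(j, x) = 2 - 2 = 0)
(-140 + c(-2, 1))**2 = (-140 + 0)**2 = (-140)**2 = 19600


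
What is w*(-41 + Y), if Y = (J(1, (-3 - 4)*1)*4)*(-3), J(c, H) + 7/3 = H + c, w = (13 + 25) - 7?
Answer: 1829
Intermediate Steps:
w = 31 (w = 38 - 7 = 31)
J(c, H) = -7/3 + H + c (J(c, H) = -7/3 + (H + c) = -7/3 + H + c)
Y = 100 (Y = ((-7/3 + (-3 - 4)*1 + 1)*4)*(-3) = ((-7/3 - 7*1 + 1)*4)*(-3) = ((-7/3 - 7 + 1)*4)*(-3) = -25/3*4*(-3) = -100/3*(-3) = 100)
w*(-41 + Y) = 31*(-41 + 100) = 31*59 = 1829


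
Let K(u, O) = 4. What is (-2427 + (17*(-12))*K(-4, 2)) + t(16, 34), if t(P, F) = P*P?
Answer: -2987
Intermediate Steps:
t(P, F) = P**2
(-2427 + (17*(-12))*K(-4, 2)) + t(16, 34) = (-2427 + (17*(-12))*4) + 16**2 = (-2427 - 204*4) + 256 = (-2427 - 816) + 256 = -3243 + 256 = -2987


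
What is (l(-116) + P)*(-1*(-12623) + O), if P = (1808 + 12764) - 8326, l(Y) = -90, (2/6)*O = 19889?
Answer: 445017240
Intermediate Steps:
O = 59667 (O = 3*19889 = 59667)
P = 6246 (P = 14572 - 8326 = 6246)
(l(-116) + P)*(-1*(-12623) + O) = (-90 + 6246)*(-1*(-12623) + 59667) = 6156*(12623 + 59667) = 6156*72290 = 445017240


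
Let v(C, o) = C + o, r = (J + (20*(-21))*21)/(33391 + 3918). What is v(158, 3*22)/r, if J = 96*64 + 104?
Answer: -2089304/643 ≈ -3249.3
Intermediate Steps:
J = 6248 (J = 6144 + 104 = 6248)
r = -2572/37309 (r = (6248 + (20*(-21))*21)/(33391 + 3918) = (6248 - 420*21)/37309 = (6248 - 8820)*(1/37309) = -2572*1/37309 = -2572/37309 ≈ -0.068938)
v(158, 3*22)/r = (158 + 3*22)/(-2572/37309) = (158 + 66)*(-37309/2572) = 224*(-37309/2572) = -2089304/643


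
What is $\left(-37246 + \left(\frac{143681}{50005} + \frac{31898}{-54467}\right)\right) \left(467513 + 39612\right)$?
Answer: $- \frac{10288329542100419025}{544724467} \approx -1.8887 \cdot 10^{10}$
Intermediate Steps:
$\left(-37246 + \left(\frac{143681}{50005} + \frac{31898}{-54467}\right)\right) \left(467513 + 39612\right) = \left(-37246 + \left(143681 \cdot \frac{1}{50005} + 31898 \left(- \frac{1}{54467}\right)\right)\right) 507125 = \left(-37246 + \left(\frac{143681}{50005} - \frac{31898}{54467}\right)\right) 507125 = \left(-37246 + \frac{6230813537}{2723622335}\right) 507125 = \left(- \frac{101437806675873}{2723622335}\right) 507125 = - \frac{10288329542100419025}{544724467}$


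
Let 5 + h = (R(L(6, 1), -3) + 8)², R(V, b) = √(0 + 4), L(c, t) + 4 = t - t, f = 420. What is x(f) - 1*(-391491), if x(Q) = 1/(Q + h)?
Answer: 201617866/515 ≈ 3.9149e+5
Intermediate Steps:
L(c, t) = -4 (L(c, t) = -4 + (t - t) = -4 + 0 = -4)
R(V, b) = 2 (R(V, b) = √4 = 2)
h = 95 (h = -5 + (2 + 8)² = -5 + 10² = -5 + 100 = 95)
x(Q) = 1/(95 + Q) (x(Q) = 1/(Q + 95) = 1/(95 + Q))
x(f) - 1*(-391491) = 1/(95 + 420) - 1*(-391491) = 1/515 + 391491 = 201617866/515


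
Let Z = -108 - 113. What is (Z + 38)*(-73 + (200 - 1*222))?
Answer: 17385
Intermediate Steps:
Z = -221
(Z + 38)*(-73 + (200 - 1*222)) = (-221 + 38)*(-73 + (200 - 1*222)) = -183*(-73 + (200 - 222)) = -183*(-73 - 22) = -183*(-95) = 17385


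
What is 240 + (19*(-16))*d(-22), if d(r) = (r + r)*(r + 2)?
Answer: -267280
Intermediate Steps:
d(r) = 2*r*(2 + r) (d(r) = (2*r)*(2 + r) = 2*r*(2 + r))
240 + (19*(-16))*d(-22) = 240 + (19*(-16))*(2*(-22)*(2 - 22)) = 240 - 608*(-22)*(-20) = 240 - 304*880 = 240 - 267520 = -267280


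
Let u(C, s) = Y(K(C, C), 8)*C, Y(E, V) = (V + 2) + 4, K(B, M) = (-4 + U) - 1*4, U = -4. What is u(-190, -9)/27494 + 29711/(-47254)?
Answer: -471284937/649600738 ≈ -0.72550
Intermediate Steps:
K(B, M) = -12 (K(B, M) = (-4 - 4) - 1*4 = -8 - 4 = -12)
Y(E, V) = 6 + V (Y(E, V) = (2 + V) + 4 = 6 + V)
u(C, s) = 14*C (u(C, s) = (6 + 8)*C = 14*C)
u(-190, -9)/27494 + 29711/(-47254) = (14*(-190))/27494 + 29711/(-47254) = -2660*1/27494 + 29711*(-1/47254) = -1330/13747 - 29711/47254 = -471284937/649600738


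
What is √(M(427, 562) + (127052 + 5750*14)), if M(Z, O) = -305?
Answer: √207247 ≈ 455.24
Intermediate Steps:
√(M(427, 562) + (127052 + 5750*14)) = √(-305 + (127052 + 5750*14)) = √(-305 + (127052 + 80500)) = √(-305 + 207552) = √207247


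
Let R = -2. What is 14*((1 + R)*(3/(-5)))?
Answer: 42/5 ≈ 8.4000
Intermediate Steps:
14*((1 + R)*(3/(-5))) = 14*((1 - 2)*(3/(-5))) = 14*(-3*(-1)/5) = 14*(-1*(-3/5)) = 14*(3/5) = 42/5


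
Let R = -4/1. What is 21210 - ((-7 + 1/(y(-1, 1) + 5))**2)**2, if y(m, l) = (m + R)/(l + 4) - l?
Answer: 1558010/81 ≈ 19235.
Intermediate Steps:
R = -4 (R = -4*1 = -4)
y(m, l) = -l + (-4 + m)/(4 + l) (y(m, l) = (m - 4)/(l + 4) - l = (-4 + m)/(4 + l) - l = -l + (-4 + m)/(4 + l))
21210 - ((-7 + 1/(y(-1, 1) + 5))**2)**2 = 21210 - ((-7 + 1/((-4 - 1 - 1*1**2 - 4*1)/(4 + 1) + 5))**2)**2 = 21210 - ((-7 + 1/((-4 - 1 - 1*1 - 4)/5 + 5))**2)**2 = 21210 - ((-7 + 1/((-4 - 1 - 1 - 4)/5 + 5))**2)**2 = 21210 - ((-7 + 1/((1/5)*(-10) + 5))**2)**2 = 21210 - ((-7 + 1/(-2 + 5))**2)**2 = 21210 - ((-7 + 1/3)**2)**2 = 21210 - ((-20/3)**2)**2 = 21210 - (400/9)**2 = 21210 - 1*160000/81 = 21210 - 160000/81 = 1558010/81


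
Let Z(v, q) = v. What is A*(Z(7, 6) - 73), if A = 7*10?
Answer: -4620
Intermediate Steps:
A = 70
A*(Z(7, 6) - 73) = 70*(7 - 73) = 70*(-66) = -4620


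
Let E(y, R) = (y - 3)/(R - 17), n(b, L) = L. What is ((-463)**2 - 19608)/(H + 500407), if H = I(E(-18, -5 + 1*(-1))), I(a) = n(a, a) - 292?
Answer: 639929/1643238 ≈ 0.38943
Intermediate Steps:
E(y, R) = (-3 + y)/(-17 + R)
I(a) = -292 + a (I(a) = a - 292 = -292 + a)
H = -6695/23 (H = -292 + (-3 - 18)/(-17 + (-5 + 1*(-1))) = -292 - 21/(-17 + (-5 - 1)) = -292 - 21/(-17 - 6) = -292 - 21/(-23) = -292 - 1/23*(-21) = -292 + 21/23 = -6695/23 ≈ -291.09)
((-463)**2 - 19608)/(H + 500407) = ((-463)**2 - 19608)/(-6695/23 + 500407) = (214369 - 19608)/(11502666/23) = 194761*(23/11502666) = 639929/1643238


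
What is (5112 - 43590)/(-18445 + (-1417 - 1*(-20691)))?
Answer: -38478/829 ≈ -46.415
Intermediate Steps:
(5112 - 43590)/(-18445 + (-1417 - 1*(-20691))) = -38478/(-18445 + (-1417 + 20691)) = -38478/(-18445 + 19274) = -38478/829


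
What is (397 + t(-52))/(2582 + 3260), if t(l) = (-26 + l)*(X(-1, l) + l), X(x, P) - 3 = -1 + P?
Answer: 8353/5842 ≈ 1.4298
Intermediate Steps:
X(x, P) = 2 + P (X(x, P) = 3 + (-1 + P) = 2 + P)
t(l) = (-26 + l)*(2 + 2*l) (t(l) = (-26 + l)*((2 + l) + l) = (-26 + l)*(2 + 2*l))
(397 + t(-52))/(2582 + 3260) = (397 + (-52 - 50*(-52) + 2*(-52)**2))/(2582 + 3260) = (397 + (-52 + 2600 + 2*2704))/5842 = (397 + (-52 + 2600 + 5408))*(1/5842) = (397 + 7956)*(1/5842) = 8353*(1/5842) = 8353/5842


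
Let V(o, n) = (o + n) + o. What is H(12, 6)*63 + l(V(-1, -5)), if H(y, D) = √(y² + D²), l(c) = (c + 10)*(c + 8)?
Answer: 3 + 378*√5 ≈ 848.23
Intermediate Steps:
V(o, n) = n + 2*o (V(o, n) = (n + o) + o = n + 2*o)
l(c) = (8 + c)*(10 + c) (l(c) = (10 + c)*(8 + c) = (8 + c)*(10 + c))
H(y, D) = √(D² + y²)
H(12, 6)*63 + l(V(-1, -5)) = √(6² + 12²)*63 + (80 + (-5 + 2*(-1))² + 18*(-5 + 2*(-1))) = √(36 + 144)*63 + (80 + (-5 - 2)² + 18*(-5 - 2)) = √180*63 + (80 + (-7)² + 18*(-7)) = (6*√5)*63 + (80 + 49 - 126) = 378*√5 + 3 = 3 + 378*√5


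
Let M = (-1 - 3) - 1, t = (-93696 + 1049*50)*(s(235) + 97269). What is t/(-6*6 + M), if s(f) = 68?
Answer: 97921022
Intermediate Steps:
t = -4014761902 (t = (-93696 + 1049*50)*(68 + 97269) = (-93696 + 52450)*97337 = -41246*97337 = -4014761902)
M = -5 (M = -4 - 1 = -5)
t/(-6*6 + M) = -4014761902/(-6*6 - 5) = -4014761902/(-36 - 5) = -4014761902/(-41) = -4014761902*(-1/41) = 97921022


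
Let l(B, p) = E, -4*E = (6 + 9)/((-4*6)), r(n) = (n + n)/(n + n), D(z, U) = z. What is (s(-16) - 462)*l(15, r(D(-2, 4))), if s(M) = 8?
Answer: -1135/16 ≈ -70.938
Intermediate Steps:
r(n) = 1 (r(n) = (2*n)/((2*n)) = (2*n)*(1/(2*n)) = 1)
E = 5/32 (E = -(6 + 9)/(4*((-4*6))) = -15/(4*(-24)) = -15*(-1)/(4*24) = -1/4*(-5/8) = 5/32 ≈ 0.15625)
l(B, p) = 5/32
(s(-16) - 462)*l(15, r(D(-2, 4))) = (8 - 462)*(5/32) = -454*5/32 = -1135/16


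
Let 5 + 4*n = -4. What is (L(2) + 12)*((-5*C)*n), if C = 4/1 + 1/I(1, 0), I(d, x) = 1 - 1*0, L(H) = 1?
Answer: 2925/4 ≈ 731.25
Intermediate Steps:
n = -9/4 (n = -5/4 + (¼)*(-4) = -5/4 - 1 = -9/4 ≈ -2.2500)
I(d, x) = 1 (I(d, x) = 1 + 0 = 1)
C = 5 (C = 4/1 + 1/1 = 4*1 + 1*1 = 4 + 1 = 5)
(L(2) + 12)*((-5*C)*n) = (1 + 12)*(-5*5*(-9/4)) = 13*(-25*(-9/4)) = 13*(225/4) = 2925/4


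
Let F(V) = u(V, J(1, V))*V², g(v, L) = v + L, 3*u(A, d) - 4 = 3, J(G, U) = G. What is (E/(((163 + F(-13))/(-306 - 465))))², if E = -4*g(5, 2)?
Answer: 262148481/174724 ≈ 1500.4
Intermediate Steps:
u(A, d) = 7/3 (u(A, d) = 4/3 + (⅓)*3 = 4/3 + 1 = 7/3)
g(v, L) = L + v
E = -28 (E = -4*(2 + 5) = -4*7 = -28)
F(V) = 7*V²/3
(E/(((163 + F(-13))/(-306 - 465))))² = (-28*(-306 - 465)/(163 + (7/3)*(-13)²))² = (-28*(-771/(163 + (7/3)*169)))² = (-28*(-771/(163 + 1183/3)))² = (-28/((1672/3)*(-1/771)))² = (-28/(-1672/2313))² = (-28*(-2313/1672))² = (16191/418)² = 262148481/174724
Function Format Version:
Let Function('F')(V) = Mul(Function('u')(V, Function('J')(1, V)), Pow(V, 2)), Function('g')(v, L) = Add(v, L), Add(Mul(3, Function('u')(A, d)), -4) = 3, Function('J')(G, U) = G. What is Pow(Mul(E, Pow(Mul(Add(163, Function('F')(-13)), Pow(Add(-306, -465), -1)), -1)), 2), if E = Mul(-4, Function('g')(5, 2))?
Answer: Rational(262148481, 174724) ≈ 1500.4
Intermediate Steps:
Function('u')(A, d) = Rational(7, 3) (Function('u')(A, d) = Add(Rational(4, 3), Mul(Rational(1, 3), 3)) = Add(Rational(4, 3), 1) = Rational(7, 3))
Function('g')(v, L) = Add(L, v)
E = -28 (E = Mul(-4, Add(2, 5)) = Mul(-4, 7) = -28)
Function('F')(V) = Mul(Rational(7, 3), Pow(V, 2))
Pow(Mul(E, Pow(Mul(Add(163, Function('F')(-13)), Pow(Add(-306, -465), -1)), -1)), 2) = Pow(Mul(-28, Pow(Mul(Add(163, Mul(Rational(7, 3), Pow(-13, 2))), Pow(Add(-306, -465), -1)), -1)), 2) = Pow(Mul(-28, Pow(Mul(Add(163, Mul(Rational(7, 3), 169)), Pow(-771, -1)), -1)), 2) = Pow(Mul(-28, Pow(Mul(Add(163, Rational(1183, 3)), Rational(-1, 771)), -1)), 2) = Pow(Mul(-28, Pow(Mul(Rational(1672, 3), Rational(-1, 771)), -1)), 2) = Pow(Mul(-28, Pow(Rational(-1672, 2313), -1)), 2) = Pow(Mul(-28, Rational(-2313, 1672)), 2) = Pow(Rational(16191, 418), 2) = Rational(262148481, 174724)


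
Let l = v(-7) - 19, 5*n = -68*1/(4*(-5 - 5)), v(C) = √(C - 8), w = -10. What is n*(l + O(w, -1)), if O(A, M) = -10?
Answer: -493/50 + 17*I*√15/50 ≈ -9.86 + 1.3168*I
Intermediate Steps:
v(C) = √(-8 + C)
n = 17/50 (n = (-68*1/(4*(-5 - 5)))/5 = (-68/(4*(-10)))/5 = (-68/(-40))/5 = (-68*(-1/40))/5 = (⅕)*(17/10) = 17/50 ≈ 0.34000)
l = -19 + I*√15 (l = √(-8 - 7) - 19 = √(-15) - 19 = I*√15 - 19 = -19 + I*√15 ≈ -19.0 + 3.873*I)
n*(l + O(w, -1)) = 17*((-19 + I*√15) - 10)/50 = 17*(-29 + I*√15)/50 = -493/50 + 17*I*√15/50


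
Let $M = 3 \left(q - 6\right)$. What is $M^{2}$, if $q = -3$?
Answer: $729$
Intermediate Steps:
$M = -27$ ($M = 3 \left(-3 - 6\right) = 3 \left(-9\right) = -27$)
$M^{2} = \left(-27\right)^{2} = 729$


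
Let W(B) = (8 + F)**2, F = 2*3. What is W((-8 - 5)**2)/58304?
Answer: 49/14576 ≈ 0.0033617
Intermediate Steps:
F = 6
W(B) = 196 (W(B) = (8 + 6)**2 = 14**2 = 196)
W((-8 - 5)**2)/58304 = 196/58304 = 196*(1/58304) = 49/14576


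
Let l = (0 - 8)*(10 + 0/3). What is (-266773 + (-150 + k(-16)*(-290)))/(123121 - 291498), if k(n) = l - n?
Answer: 248363/168377 ≈ 1.4750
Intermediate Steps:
l = -80 (l = -8*(10 + 0*(1/3)) = -8*(10 + 0) = -8*10 = -80)
k(n) = -80 - n
(-266773 + (-150 + k(-16)*(-290)))/(123121 - 291498) = (-266773 + (-150 + (-80 - 1*(-16))*(-290)))/(123121 - 291498) = (-266773 + (-150 + (-80 + 16)*(-290)))/(-168377) = (-266773 + (-150 - 64*(-290)))*(-1/168377) = (-266773 + (-150 + 18560))*(-1/168377) = (-266773 + 18410)*(-1/168377) = -248363*(-1/168377) = 248363/168377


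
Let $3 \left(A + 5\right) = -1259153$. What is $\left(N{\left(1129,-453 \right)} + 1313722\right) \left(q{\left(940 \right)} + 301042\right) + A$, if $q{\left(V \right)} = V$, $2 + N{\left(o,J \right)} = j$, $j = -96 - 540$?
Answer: $\frac{1189581938296}{3} \approx 3.9653 \cdot 10^{11}$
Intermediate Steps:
$j = -636$ ($j = -96 - 540 = -636$)
$N{\left(o,J \right)} = -638$ ($N{\left(o,J \right)} = -2 - 636 = -638$)
$A = - \frac{1259168}{3}$ ($A = -5 + \frac{1}{3} \left(-1259153\right) = -5 - \frac{1259153}{3} = - \frac{1259168}{3} \approx -4.1972 \cdot 10^{5}$)
$\left(N{\left(1129,-453 \right)} + 1313722\right) \left(q{\left(940 \right)} + 301042\right) + A = \left(-638 + 1313722\right) \left(940 + 301042\right) - \frac{1259168}{3} = 1313084 \cdot 301982 - \frac{1259168}{3} = 396527732488 - \frac{1259168}{3} = \frac{1189581938296}{3}$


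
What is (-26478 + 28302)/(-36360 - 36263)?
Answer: -1824/72623 ≈ -0.025116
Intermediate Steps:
(-26478 + 28302)/(-36360 - 36263) = 1824/(-72623) = 1824*(-1/72623) = -1824/72623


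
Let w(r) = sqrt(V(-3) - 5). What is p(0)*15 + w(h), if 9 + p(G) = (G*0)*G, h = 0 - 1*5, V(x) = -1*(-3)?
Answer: -135 + I*sqrt(2) ≈ -135.0 + 1.4142*I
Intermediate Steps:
V(x) = 3
h = -5 (h = 0 - 5 = -5)
p(G) = -9 (p(G) = -9 + (G*0)*G = -9 + 0*G = -9 + 0 = -9)
w(r) = I*sqrt(2) (w(r) = sqrt(3 - 5) = sqrt(-2) = I*sqrt(2))
p(0)*15 + w(h) = -9*15 + I*sqrt(2) = -135 + I*sqrt(2)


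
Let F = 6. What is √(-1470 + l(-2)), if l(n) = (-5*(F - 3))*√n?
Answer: √(-1470 - 15*I*√2) ≈ 0.2766 - 38.342*I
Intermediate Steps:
l(n) = -15*√n (l(n) = (-5*(6 - 3))*√n = (-5*3)*√n = -15*√n)
√(-1470 + l(-2)) = √(-1470 - 15*I*√2)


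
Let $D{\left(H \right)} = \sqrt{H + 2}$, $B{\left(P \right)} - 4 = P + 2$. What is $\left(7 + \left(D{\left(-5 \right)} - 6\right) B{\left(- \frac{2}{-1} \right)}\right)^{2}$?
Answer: $1489 - 656 i \sqrt{3} \approx 1489.0 - 1136.2 i$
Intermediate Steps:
$B{\left(P \right)} = 6 + P$ ($B{\left(P \right)} = 4 + \left(P + 2\right) = 4 + \left(2 + P\right) = 6 + P$)
$D{\left(H \right)} = \sqrt{2 + H}$
$\left(7 + \left(D{\left(-5 \right)} - 6\right) B{\left(- \frac{2}{-1} \right)}\right)^{2} = \left(7 + \left(\sqrt{2 - 5} - 6\right) \left(6 - \frac{2}{-1}\right)\right)^{2} = \left(7 + \left(\sqrt{-3} - 6\right) \left(6 - -2\right)\right)^{2} = \left(7 + \left(i \sqrt{3} - 6\right) \left(6 + 2\right)\right)^{2} = \left(7 + \left(-6 + i \sqrt{3}\right) 8\right)^{2} = \left(7 - \left(48 - 8 i \sqrt{3}\right)\right)^{2} = \left(-41 + 8 i \sqrt{3}\right)^{2}$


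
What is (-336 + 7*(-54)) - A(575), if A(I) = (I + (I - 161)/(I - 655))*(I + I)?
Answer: -2624051/4 ≈ -6.5601e+5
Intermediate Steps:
A(I) = 2*I*(I + (-161 + I)/(-655 + I)) (A(I) = (I + (-161 + I)/(-655 + I))*(2*I) = 2*I*(I + (-161 + I)/(-655 + I)))
(-336 + 7*(-54)) - A(575) = (-336 + 7*(-54)) - 2*575*(-161 + 575**2 - 654*575)/(-655 + 575) = (-336 - 378) - 2*575*(-161 + 330625 - 376050)/(-80) = -714 - 2*575*(-1)*(-45586)/80 = -714 - 1*2621195/4 = -714 - 2621195/4 = -2624051/4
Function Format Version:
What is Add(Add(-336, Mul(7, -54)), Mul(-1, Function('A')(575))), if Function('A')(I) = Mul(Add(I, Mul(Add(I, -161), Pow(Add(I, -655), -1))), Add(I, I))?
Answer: Rational(-2624051, 4) ≈ -6.5601e+5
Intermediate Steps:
Function('A')(I) = Mul(2, I, Add(I, Mul(Pow(Add(-655, I), -1), Add(-161, I)))) (Function('A')(I) = Mul(Add(I, Mul(Add(-161, I), Pow(Add(-655, I), -1))), Mul(2, I)) = Mul(Add(I, Mul(Pow(Add(-655, I), -1), Add(-161, I))), Mul(2, I)) = Mul(2, I, Add(I, Mul(Pow(Add(-655, I), -1), Add(-161, I)))))
Add(Add(-336, Mul(7, -54)), Mul(-1, Function('A')(575))) = Add(Add(-336, Mul(7, -54)), Mul(-1, Mul(2, 575, Pow(Add(-655, 575), -1), Add(-161, Pow(575, 2), Mul(-654, 575))))) = Add(Add(-336, -378), Mul(-1, Mul(2, 575, Pow(-80, -1), Add(-161, 330625, -376050)))) = Add(-714, Mul(-1, Mul(2, 575, Rational(-1, 80), -45586))) = Add(-714, Mul(-1, Rational(2621195, 4))) = Add(-714, Rational(-2621195, 4)) = Rational(-2624051, 4)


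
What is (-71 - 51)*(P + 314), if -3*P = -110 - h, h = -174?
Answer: -107116/3 ≈ -35705.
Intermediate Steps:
P = -64/3 (P = -(-110 - 1*(-174))/3 = -(-110 + 174)/3 = -1/3*64 = -64/3 ≈ -21.333)
(-71 - 51)*(P + 314) = (-71 - 51)*(-64/3 + 314) = -122*878/3 = -107116/3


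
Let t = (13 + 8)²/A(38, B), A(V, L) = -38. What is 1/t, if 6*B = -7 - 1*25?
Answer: -38/441 ≈ -0.086168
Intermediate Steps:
B = -16/3 (B = (-7 - 1*25)/6 = (-7 - 25)/6 = (⅙)*(-32) = -16/3 ≈ -5.3333)
t = -441/38 (t = (13 + 8)²/(-38) = 21²*(-1/38) = 441*(-1/38) = -441/38 ≈ -11.605)
1/t = 1/(-441/38) = -38/441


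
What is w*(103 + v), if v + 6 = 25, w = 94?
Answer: 11468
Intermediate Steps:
v = 19 (v = -6 + 25 = 19)
w*(103 + v) = 94*(103 + 19) = 94*122 = 11468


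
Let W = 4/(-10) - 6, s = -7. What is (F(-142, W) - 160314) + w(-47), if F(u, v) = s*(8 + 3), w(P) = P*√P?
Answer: -160391 - 47*I*√47 ≈ -1.6039e+5 - 322.22*I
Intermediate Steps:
w(P) = P^(3/2)
W = -32/5 (W = -⅒*4 - 6 = -⅖ - 6 = -32/5 ≈ -6.4000)
F(u, v) = -77 (F(u, v) = -7*(8 + 3) = -7*11 = -77)
(F(-142, W) - 160314) + w(-47) = (-77 - 160314) + (-47)^(3/2) = -160391 - 47*I*√47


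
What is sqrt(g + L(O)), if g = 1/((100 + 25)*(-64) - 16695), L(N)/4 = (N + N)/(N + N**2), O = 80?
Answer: sqrt(4876743905)/222255 ≈ 0.31421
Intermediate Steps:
L(N) = 8*N/(N + N**2) (L(N) = 4*((N + N)/(N + N**2)) = 4*((2*N)/(N + N**2)) = 4*(2*N/(N + N**2)) = 8*N/(N + N**2))
g = -1/24695 (g = 1/(125*(-64) - 16695) = 1/(-8000 - 16695) = 1/(-24695) = -1/24695 ≈ -4.0494e-5)
sqrt(g + L(O)) = sqrt(-1/24695 + 8/(1 + 80)) = sqrt(-1/24695 + 8/81) = sqrt(197479/2000295) = sqrt(4876743905)/222255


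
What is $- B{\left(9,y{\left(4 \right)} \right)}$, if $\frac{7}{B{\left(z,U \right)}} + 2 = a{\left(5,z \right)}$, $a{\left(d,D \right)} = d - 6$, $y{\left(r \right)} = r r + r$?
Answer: $\frac{7}{3} \approx 2.3333$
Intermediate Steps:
$y{\left(r \right)} = r + r^{2}$ ($y{\left(r \right)} = r^{2} + r = r + r^{2}$)
$a{\left(d,D \right)} = -6 + d$ ($a{\left(d,D \right)} = d - 6 = -6 + d$)
$B{\left(z,U \right)} = - \frac{7}{3}$ ($B{\left(z,U \right)} = \frac{7}{-2 + \left(-6 + 5\right)} = \frac{7}{-2 - 1} = \frac{7}{-3} = 7 \left(- \frac{1}{3}\right) = - \frac{7}{3}$)
$- B{\left(9,y{\left(4 \right)} \right)} = \left(-1\right) \left(- \frac{7}{3}\right) = \frac{7}{3}$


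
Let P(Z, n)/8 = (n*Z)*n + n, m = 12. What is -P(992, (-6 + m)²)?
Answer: -10285344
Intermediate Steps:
P(Z, n) = 8*n + 8*Z*n² (P(Z, n) = 8*((n*Z)*n + n) = 8*((Z*n)*n + n) = 8*(Z*n² + n) = 8*(n + Z*n²) = 8*n + 8*Z*n²)
-P(992, (-6 + m)²) = -8*(-6 + 12)²*(1 + 992*(-6 + 12)²) = -8*6²*(1 + 992*6²) = -8*36*(1 + 992*36) = -8*36*(1 + 35712) = -8*36*35713 = -1*10285344 = -10285344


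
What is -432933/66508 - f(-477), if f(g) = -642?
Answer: 42265203/66508 ≈ 635.49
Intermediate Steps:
-432933/66508 - f(-477) = -432933/66508 - 1*(-642) = -432933*1/66508 + 642 = -432933/66508 + 642 = 42265203/66508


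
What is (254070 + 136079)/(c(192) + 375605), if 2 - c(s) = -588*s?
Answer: 390149/488503 ≈ 0.79866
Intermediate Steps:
c(s) = 2 + 588*s (c(s) = 2 - (-588)*s = 2 + 588*s)
(254070 + 136079)/(c(192) + 375605) = (254070 + 136079)/((2 + 588*192) + 375605) = 390149/((2 + 112896) + 375605) = 390149/(112898 + 375605) = 390149/488503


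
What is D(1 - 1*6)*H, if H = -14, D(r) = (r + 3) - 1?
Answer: 42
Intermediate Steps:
D(r) = 2 + r (D(r) = (3 + r) - 1 = 2 + r)
D(1 - 1*6)*H = (2 + (1 - 1*6))*(-14) = (2 + (1 - 6))*(-14) = (2 - 5)*(-14) = -3*(-14) = 42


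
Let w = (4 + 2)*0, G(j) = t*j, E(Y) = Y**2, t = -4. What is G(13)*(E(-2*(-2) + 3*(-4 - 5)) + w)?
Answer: -27508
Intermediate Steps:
G(j) = -4*j
w = 0 (w = 6*0 = 0)
G(13)*(E(-2*(-2) + 3*(-4 - 5)) + w) = (-4*13)*((-2*(-2) + 3*(-4 - 5))**2 + 0) = -52*((4 + 3*(-9))**2 + 0) = -52*((4 - 27)**2 + 0) = -52*((-23)**2 + 0) = -52*(529 + 0) = -52*529 = -27508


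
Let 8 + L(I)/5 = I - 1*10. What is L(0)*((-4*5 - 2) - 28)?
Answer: 4500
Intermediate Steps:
L(I) = -90 + 5*I (L(I) = -40 + 5*(I - 1*10) = -40 + 5*(I - 10) = -40 + 5*(-10 + I) = -40 + (-50 + 5*I) = -90 + 5*I)
L(0)*((-4*5 - 2) - 28) = (-90 + 5*0)*((-4*5 - 2) - 28) = (-90 + 0)*((-20 - 2) - 28) = -90*(-22 - 28) = -90*(-50) = 4500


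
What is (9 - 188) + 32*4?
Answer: -51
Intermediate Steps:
(9 - 188) + 32*4 = -179 + 128 = -51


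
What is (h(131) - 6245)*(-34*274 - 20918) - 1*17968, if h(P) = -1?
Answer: 188823596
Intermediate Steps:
(h(131) - 6245)*(-34*274 - 20918) - 1*17968 = (-1 - 6245)*(-34*274 - 20918) - 1*17968 = -6246*(-9316 - 20918) - 17968 = -6246*(-30234) - 17968 = 188841564 - 17968 = 188823596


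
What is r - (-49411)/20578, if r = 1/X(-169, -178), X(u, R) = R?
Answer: 2193645/915721 ≈ 2.3955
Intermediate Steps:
r = -1/178 (r = 1/(-178) = -1/178 ≈ -0.0056180)
r - (-49411)/20578 = -1/178 - (-49411)/20578 = -1/178 - 1*(-49411/20578) = -1/178 + 49411/20578 = 2193645/915721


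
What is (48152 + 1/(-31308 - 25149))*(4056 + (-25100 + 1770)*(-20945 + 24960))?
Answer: -6210545573817242/1377 ≈ -4.5102e+12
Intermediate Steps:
(48152 + 1/(-31308 - 25149))*(4056 + (-25100 + 1770)*(-20945 + 24960)) = (48152 + 1/(-56457))*(4056 - 23330*4015) = (48152 - 1/56457)*(4056 - 93669950) = (2718517463/56457)*(-93665894) = -6210545573817242/1377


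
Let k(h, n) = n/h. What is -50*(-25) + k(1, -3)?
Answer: 1247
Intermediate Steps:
-50*(-25) + k(1, -3) = -50*(-25) - 3/1 = 1250 - 3*1 = 1250 - 3 = 1247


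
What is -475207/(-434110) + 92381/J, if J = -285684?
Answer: 47827760339/62009140620 ≈ 0.77130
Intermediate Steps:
-475207/(-434110) + 92381/J = -475207/(-434110) + 92381/(-285684) = -475207*(-1/434110) + 92381*(-1/285684) = 475207/434110 - 92381/285684 = 47827760339/62009140620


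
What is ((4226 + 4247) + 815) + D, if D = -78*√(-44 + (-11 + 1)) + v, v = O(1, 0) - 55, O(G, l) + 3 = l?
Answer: 9230 - 234*I*√6 ≈ 9230.0 - 573.18*I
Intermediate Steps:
O(G, l) = -3 + l
v = -58 (v = (-3 + 0) - 55 = -3 - 55 = -58)
D = -58 - 234*I*√6 (D = -78*√(-44 + (-11 + 1)) - 58 = -78*√(-44 - 10) - 58 = -234*I*√6 - 58 = -58 - 234*I*√6 ≈ -58.0 - 573.18*I)
((4226 + 4247) + 815) + D = ((4226 + 4247) + 815) + (-58 - 234*I*√6) = (8473 + 815) + (-58 - 234*I*√6) = 9288 + (-58 - 234*I*√6) = 9230 - 234*I*√6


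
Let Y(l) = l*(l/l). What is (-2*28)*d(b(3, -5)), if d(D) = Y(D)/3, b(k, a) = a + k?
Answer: 112/3 ≈ 37.333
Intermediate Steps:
Y(l) = l (Y(l) = l*1 = l)
d(D) = D/3
(-2*28)*d(b(3, -5)) = (-2*28)*((-5 + 3)/3) = -56*(-2)/3 = -56*(-⅔) = 112/3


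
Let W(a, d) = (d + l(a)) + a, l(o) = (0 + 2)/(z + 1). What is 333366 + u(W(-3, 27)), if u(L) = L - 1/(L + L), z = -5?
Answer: 31338611/94 ≈ 3.3339e+5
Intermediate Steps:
l(o) = -½ (l(o) = (0 + 2)/(-5 + 1) = 2/(-4) = 2*(-¼) = -½)
W(a, d) = -½ + a + d (W(a, d) = (d - ½) + a = (-½ + d) + a = -½ + a + d)
u(L) = L - 1/(2*L)
333366 + u(W(-3, 27)) = 333366 + ((-½ - 3 + 27) - 1/(2*(-½ - 3 + 27))) = 333366 + (47/2 - 1/(2*47/2)) = 333366 + (47/2 - ½*2/47) = 333366 + (47/2 - 1/47) = 333366 + 2207/94 = 31338611/94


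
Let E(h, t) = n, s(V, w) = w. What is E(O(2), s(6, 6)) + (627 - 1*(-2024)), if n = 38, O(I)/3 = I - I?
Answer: 2689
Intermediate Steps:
O(I) = 0 (O(I) = 3*(I - I) = 3*0 = 0)
E(h, t) = 38
E(O(2), s(6, 6)) + (627 - 1*(-2024)) = 38 + (627 - 1*(-2024)) = 38 + (627 + 2024) = 38 + 2651 = 2689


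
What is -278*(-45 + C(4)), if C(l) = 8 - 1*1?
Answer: 10564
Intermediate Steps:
C(l) = 7 (C(l) = 8 - 1 = 7)
-278*(-45 + C(4)) = -278*(-45 + 7) = -278*(-38) = 10564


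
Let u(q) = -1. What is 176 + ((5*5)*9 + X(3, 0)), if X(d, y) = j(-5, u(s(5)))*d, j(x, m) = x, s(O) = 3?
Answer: 386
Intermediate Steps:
X(d, y) = -5*d
176 + ((5*5)*9 + X(3, 0)) = 176 + ((5*5)*9 - 5*3) = 176 + (25*9 - 15) = 176 + (225 - 15) = 176 + 210 = 386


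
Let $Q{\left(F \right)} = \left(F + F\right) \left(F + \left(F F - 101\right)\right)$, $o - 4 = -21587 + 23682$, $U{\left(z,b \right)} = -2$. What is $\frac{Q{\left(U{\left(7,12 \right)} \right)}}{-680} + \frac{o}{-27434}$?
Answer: $- \frac{768199}{1165945} \approx -0.65886$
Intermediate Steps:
$o = 2099$ ($o = 4 + \left(-21587 + 23682\right) = 4 + 2095 = 2099$)
$Q{\left(F \right)} = 2 F \left(-101 + F + F^{2}\right)$ ($Q{\left(F \right)} = 2 F \left(F + \left(F^{2} - 101\right)\right) = 2 F \left(F + \left(-101 + F^{2}\right)\right) = 2 F \left(-101 + F + F^{2}\right)$)
$\frac{Q{\left(U{\left(7,12 \right)} \right)}}{-680} + \frac{o}{-27434} = \frac{2 \left(-2\right) \left(-101 - 2 + \left(-2\right)^{2}\right)}{-680} + \frac{2099}{-27434} = 2 \left(-2\right) \left(-101 - 2 + 4\right) \left(- \frac{1}{680}\right) + 2099 \left(- \frac{1}{27434}\right) = 2 \left(-2\right) \left(-99\right) \left(- \frac{1}{680}\right) - \frac{2099}{27434} = 396 \left(- \frac{1}{680}\right) - \frac{2099}{27434} = - \frac{99}{170} - \frac{2099}{27434} = - \frac{768199}{1165945}$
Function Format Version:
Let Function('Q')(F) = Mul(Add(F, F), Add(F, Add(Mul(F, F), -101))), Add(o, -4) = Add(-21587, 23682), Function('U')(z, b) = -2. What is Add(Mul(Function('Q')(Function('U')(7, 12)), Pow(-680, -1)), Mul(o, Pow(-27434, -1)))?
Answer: Rational(-768199, 1165945) ≈ -0.65886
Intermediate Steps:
o = 2099 (o = Add(4, Add(-21587, 23682)) = Add(4, 2095) = 2099)
Function('Q')(F) = Mul(2, F, Add(-101, F, Pow(F, 2))) (Function('Q')(F) = Mul(Mul(2, F), Add(F, Add(Pow(F, 2), -101))) = Mul(Mul(2, F), Add(F, Add(-101, Pow(F, 2)))) = Mul(Mul(2, F), Add(-101, F, Pow(F, 2))) = Mul(2, F, Add(-101, F, Pow(F, 2))))
Add(Mul(Function('Q')(Function('U')(7, 12)), Pow(-680, -1)), Mul(o, Pow(-27434, -1))) = Add(Mul(Mul(2, -2, Add(-101, -2, Pow(-2, 2))), Pow(-680, -1)), Mul(2099, Pow(-27434, -1))) = Add(Mul(Mul(2, -2, Add(-101, -2, 4)), Rational(-1, 680)), Mul(2099, Rational(-1, 27434))) = Add(Mul(Mul(2, -2, -99), Rational(-1, 680)), Rational(-2099, 27434)) = Add(Mul(396, Rational(-1, 680)), Rational(-2099, 27434)) = Add(Rational(-99, 170), Rational(-2099, 27434)) = Rational(-768199, 1165945)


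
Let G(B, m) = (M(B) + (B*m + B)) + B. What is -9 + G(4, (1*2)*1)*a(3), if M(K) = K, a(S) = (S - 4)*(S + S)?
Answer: -129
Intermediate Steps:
a(S) = 2*S*(-4 + S) (a(S) = (-4 + S)*(2*S) = 2*S*(-4 + S))
G(B, m) = 3*B + B*m (G(B, m) = (B + (B*m + B)) + B = (B + (B + B*m)) + B = (2*B + B*m) + B = 3*B + B*m)
-9 + G(4, (1*2)*1)*a(3) = -9 + (4*(3 + (1*2)*1))*(2*3*(-4 + 3)) = -9 + (4*(3 + 2*1))*(2*3*(-1)) = -9 + (4*(3 + 2))*(-6) = -9 + (4*5)*(-6) = -9 + 20*(-6) = -9 - 120 = -129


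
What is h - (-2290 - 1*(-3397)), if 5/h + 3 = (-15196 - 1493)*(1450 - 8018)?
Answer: -121341977338/109613349 ≈ -1107.0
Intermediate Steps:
h = 5/109613349 (h = 5/(-3 + (-15196 - 1493)*(1450 - 8018)) = 5/(-3 - 16689*(-6568)) = 5/(-3 + 109613352) = 5/109613349 ≈ 4.5615e-8)
h - (-2290 - 1*(-3397)) = 5/109613349 - (-2290 - 1*(-3397)) = 5/109613349 - (-2290 + 3397) = 5/109613349 - 1*1107 = 5/109613349 - 1107 = -121341977338/109613349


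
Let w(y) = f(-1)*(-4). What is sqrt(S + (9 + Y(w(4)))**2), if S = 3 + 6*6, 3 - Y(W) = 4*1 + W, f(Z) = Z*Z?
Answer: sqrt(183) ≈ 13.528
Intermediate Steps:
f(Z) = Z**2
w(y) = -4 (w(y) = (-1)**2*(-4) = 1*(-4) = -4)
Y(W) = -1 - W (Y(W) = 3 - (4*1 + W) = 3 - (4 + W) = 3 + (-4 - W) = -1 - W)
S = 39 (S = 3 + 36 = 39)
sqrt(S + (9 + Y(w(4)))**2) = sqrt(39 + (9 + (-1 - 1*(-4)))**2) = sqrt(39 + (9 + (-1 + 4))**2) = sqrt(39 + (9 + 3)**2) = sqrt(39 + 12**2) = sqrt(39 + 144) = sqrt(183)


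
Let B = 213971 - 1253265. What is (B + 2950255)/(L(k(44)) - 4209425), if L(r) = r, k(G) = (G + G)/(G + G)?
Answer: -1910961/4209424 ≈ -0.45397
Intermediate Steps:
k(G) = 1 (k(G) = (2*G)/((2*G)) = (2*G)*(1/(2*G)) = 1)
B = -1039294
(B + 2950255)/(L(k(44)) - 4209425) = (-1039294 + 2950255)/(1 - 4209425) = 1910961/(-4209424) = 1910961*(-1/4209424) = -1910961/4209424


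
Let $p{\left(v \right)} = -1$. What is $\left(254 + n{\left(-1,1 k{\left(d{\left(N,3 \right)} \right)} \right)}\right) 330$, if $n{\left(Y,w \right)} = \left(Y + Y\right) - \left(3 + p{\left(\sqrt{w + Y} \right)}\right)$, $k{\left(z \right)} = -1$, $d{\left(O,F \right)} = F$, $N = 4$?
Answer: $82500$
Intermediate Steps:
$n{\left(Y,w \right)} = -2 + 2 Y$ ($n{\left(Y,w \right)} = \left(Y + Y\right) - 2 = 2 Y + \left(-3 + 1\right) = 2 Y - 2 = -2 + 2 Y$)
$\left(254 + n{\left(-1,1 k{\left(d{\left(N,3 \right)} \right)} \right)}\right) 330 = \left(254 + \left(-2 + 2 \left(-1\right)\right)\right) 330 = \left(254 - 4\right) 330 = 250 \cdot 330 = 82500$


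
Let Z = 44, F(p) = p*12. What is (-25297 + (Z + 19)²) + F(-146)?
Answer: -23080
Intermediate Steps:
F(p) = 12*p
(-25297 + (Z + 19)²) + F(-146) = (-25297 + (44 + 19)²) + 12*(-146) = (-25297 + 63²) - 1752 = (-25297 + 3969) - 1752 = -21328 - 1752 = -23080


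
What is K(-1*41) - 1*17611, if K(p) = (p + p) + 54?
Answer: -17639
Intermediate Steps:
K(p) = 54 + 2*p (K(p) = 2*p + 54 = 54 + 2*p)
K(-1*41) - 1*17611 = (54 + 2*(-1*41)) - 1*17611 = (54 + 2*(-41)) - 17611 = (54 - 82) - 17611 = -28 - 17611 = -17639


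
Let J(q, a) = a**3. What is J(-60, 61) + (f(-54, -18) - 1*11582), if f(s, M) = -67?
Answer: 215332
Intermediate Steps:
J(-60, 61) + (f(-54, -18) - 1*11582) = 61**3 + (-67 - 1*11582) = 226981 + (-67 - 11582) = 226981 - 11649 = 215332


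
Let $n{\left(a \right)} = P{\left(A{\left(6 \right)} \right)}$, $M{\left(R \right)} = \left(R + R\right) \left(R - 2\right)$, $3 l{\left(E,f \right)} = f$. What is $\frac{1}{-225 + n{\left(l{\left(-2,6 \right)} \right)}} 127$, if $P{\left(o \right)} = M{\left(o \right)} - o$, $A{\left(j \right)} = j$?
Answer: $- \frac{127}{183} \approx -0.69399$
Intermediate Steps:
$l{\left(E,f \right)} = \frac{f}{3}$
$M{\left(R \right)} = 2 R \left(-2 + R\right)$
$P{\left(o \right)} = - o + 2 o \left(-2 + o\right)$ ($P{\left(o \right)} = 2 o \left(-2 + o\right) - o = - o + 2 o \left(-2 + o\right)$)
$n{\left(a \right)} = 42$ ($n{\left(a \right)} = 6 \left(-5 + 2 \cdot 6\right) = 6 \left(-5 + 12\right) = 6 \cdot 7 = 42$)
$\frac{1}{-225 + n{\left(l{\left(-2,6 \right)} \right)}} 127 = \frac{1}{-225 + 42} \cdot 127 = \frac{1}{-183} \cdot 127 = \left(- \frac{1}{183}\right) 127 = - \frac{127}{183}$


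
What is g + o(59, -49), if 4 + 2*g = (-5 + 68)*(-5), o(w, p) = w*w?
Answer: 6643/2 ≈ 3321.5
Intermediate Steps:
o(w, p) = w²
g = -319/2 (g = -2 + ((-5 + 68)*(-5))/2 = -2 + (63*(-5))/2 = -2 + (½)*(-315) = -2 - 315/2 = -319/2 ≈ -159.50)
g + o(59, -49) = -319/2 + 59² = -319/2 + 3481 = 6643/2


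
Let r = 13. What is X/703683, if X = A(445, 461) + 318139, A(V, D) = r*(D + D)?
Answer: 330125/703683 ≈ 0.46914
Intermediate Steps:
A(V, D) = 26*D (A(V, D) = 13*(D + D) = 13*(2*D) = 26*D)
X = 330125 (X = 26*461 + 318139 = 11986 + 318139 = 330125)
X/703683 = 330125/703683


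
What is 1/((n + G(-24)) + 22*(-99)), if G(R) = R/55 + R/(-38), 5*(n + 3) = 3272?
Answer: -1045/1595093 ≈ -0.00065513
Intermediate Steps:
n = 3257/5 (n = -3 + (1/5)*3272 = -3 + 3272/5 = 3257/5 ≈ 651.40)
G(R) = -17*R/2090 (G(R) = R*(1/55) + R*(-1/38) = R/55 - R/38 = -17*R/2090)
1/((n + G(-24)) + 22*(-99)) = 1/((3257/5 - 17/2090*(-24)) + 22*(-99)) = 1/((3257/5 + 204/1045) - 2178) = 1/(680917/1045 - 2178) = 1/(-1595093/1045) = -1045/1595093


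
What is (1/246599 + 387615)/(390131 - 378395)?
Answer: 47792735693/1447042932 ≈ 33.028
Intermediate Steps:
(1/246599 + 387615)/(390131 - 378395) = (1/246599 + 387615)/11736 = (95585471386/246599)*(1/11736) = 47792735693/1447042932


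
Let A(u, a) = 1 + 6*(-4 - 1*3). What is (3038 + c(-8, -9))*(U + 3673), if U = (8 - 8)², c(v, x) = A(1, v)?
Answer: 11007981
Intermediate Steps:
A(u, a) = -41 (A(u, a) = 1 + 6*(-4 - 3) = 1 + 6*(-7) = 1 - 42 = -41)
c(v, x) = -41
U = 0 (U = 0² = 0)
(3038 + c(-8, -9))*(U + 3673) = (3038 - 41)*(0 + 3673) = 2997*3673 = 11007981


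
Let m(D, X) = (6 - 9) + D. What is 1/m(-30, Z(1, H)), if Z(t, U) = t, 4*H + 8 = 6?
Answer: -1/33 ≈ -0.030303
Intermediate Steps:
H = -1/2 (H = -2 + (1/4)*6 = -2 + 3/2 = -1/2 ≈ -0.50000)
m(D, X) = -3 + D
1/m(-30, Z(1, H)) = 1/(-3 - 30) = 1/(-33) = -1/33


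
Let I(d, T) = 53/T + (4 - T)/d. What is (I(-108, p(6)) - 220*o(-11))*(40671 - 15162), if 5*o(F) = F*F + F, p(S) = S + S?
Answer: -4440564205/36 ≈ -1.2335e+8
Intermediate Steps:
p(S) = 2*S
I(d, T) = 53/T + (4 - T)/d
o(F) = F/5 + F²/5 (o(F) = (F*F + F)/5 = (F² + F)/5 = (F + F²)/5 = F/5 + F²/5)
(I(-108, p(6)) - 220*o(-11))*(40671 - 15162) = ((4/(-108) + 53/((2*6)) - 1*2*6/(-108)) - 44*(-11)*(1 - 11))*(40671 - 15162) = ((4*(-1/108) + 53/12 - 1*12*(-1/108)) - 44*(-11)*(-10))*25509 = ((-1/27 + 53*(1/12) + ⅑) - 220*22)*25509 = ((-1/27 + 53/12 + ⅑) - 4840)*25509 = (485/108 - 4840)*25509 = -522235/108*25509 = -4440564205/36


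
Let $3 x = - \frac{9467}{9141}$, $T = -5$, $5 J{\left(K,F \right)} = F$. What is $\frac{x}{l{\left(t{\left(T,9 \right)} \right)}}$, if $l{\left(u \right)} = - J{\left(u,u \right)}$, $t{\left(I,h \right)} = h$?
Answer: $\frac{47335}{246807} \approx 0.19179$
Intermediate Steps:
$J{\left(K,F \right)} = \frac{F}{5}$
$l{\left(u \right)} = - \frac{u}{5}$
$x = - \frac{9467}{27423}$ ($x = \frac{\left(-9467\right) \frac{1}{9141}}{3} = \frac{1}{3} \left(- \frac{9467}{9141}\right) = - \frac{9467}{27423} \approx -0.34522$)
$\frac{x}{l{\left(t{\left(T,9 \right)} \right)}} = - \frac{9467}{27423 \left(\left(- \frac{1}{5}\right) 9\right)} = - \frac{9467}{27423 \left(- \frac{9}{5}\right)} = \left(- \frac{9467}{27423}\right) \left(- \frac{5}{9}\right) = \frac{47335}{246807}$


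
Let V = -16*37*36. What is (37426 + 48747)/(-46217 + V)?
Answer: -86173/67529 ≈ -1.2761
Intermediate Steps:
V = -21312 (V = -592*36 = -21312)
(37426 + 48747)/(-46217 + V) = (37426 + 48747)/(-46217 - 21312) = 86173/(-67529) = 86173*(-1/67529) = -86173/67529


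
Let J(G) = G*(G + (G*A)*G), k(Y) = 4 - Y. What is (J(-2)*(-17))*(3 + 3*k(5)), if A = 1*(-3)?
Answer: 0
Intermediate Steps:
A = -3
J(G) = G*(G - 3*G²) (J(G) = G*(G + (G*(-3))*G) = G*(G + (-3*G)*G) = G*(G - 3*G²))
(J(-2)*(-17))*(3 + 3*k(5)) = (((-2)²*(1 - 3*(-2)))*(-17))*(3 + 3*(4 - 1*5)) = ((4*(1 + 6))*(-17))*(3 + 3*(4 - 5)) = ((4*7)*(-17))*(3 + 3*(-1)) = (28*(-17))*(3 - 3) = -476*0 = 0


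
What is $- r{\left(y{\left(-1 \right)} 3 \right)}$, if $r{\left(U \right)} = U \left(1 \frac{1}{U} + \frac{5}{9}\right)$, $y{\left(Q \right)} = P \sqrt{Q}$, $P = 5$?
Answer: $-1 - \frac{25 i}{3} \approx -1.0 - 8.3333 i$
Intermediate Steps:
$y{\left(Q \right)} = 5 \sqrt{Q}$
$r{\left(U \right)} = U \left(\frac{5}{9} + \frac{1}{U}\right)$ ($r{\left(U \right)} = U \left(\frac{1}{U} + 5 \cdot \frac{1}{9}\right) = U \left(\frac{1}{U} + \frac{5}{9}\right) = U \left(\frac{5}{9} + \frac{1}{U}\right)$)
$- r{\left(y{\left(-1 \right)} 3 \right)} = - (1 + \frac{5 \cdot 5 \sqrt{-1} \cdot 3}{9}) = - (1 + \frac{5 \cdot 5 i 3}{9}) = - (1 + \frac{5 \cdot 15 i}{9}) = - (1 + \frac{25 i}{3}) = -1 - \frac{25 i}{3}$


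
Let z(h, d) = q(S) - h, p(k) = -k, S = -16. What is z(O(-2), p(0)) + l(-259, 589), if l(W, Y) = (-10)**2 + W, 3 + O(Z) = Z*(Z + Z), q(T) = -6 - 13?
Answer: -183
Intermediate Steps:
q(T) = -19
O(Z) = -3 + 2*Z**2 (O(Z) = -3 + Z*(Z + Z) = -3 + Z*(2*Z) = -3 + 2*Z**2)
l(W, Y) = 100 + W
z(h, d) = -19 - h
z(O(-2), p(0)) + l(-259, 589) = (-19 - (-3 + 2*(-2)**2)) + (100 - 259) = (-19 - (-3 + 2*4)) - 159 = (-19 - (-3 + 8)) - 159 = (-19 - 1*5) - 159 = (-19 - 5) - 159 = -24 - 159 = -183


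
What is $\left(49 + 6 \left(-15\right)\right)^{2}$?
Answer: $1681$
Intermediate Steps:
$\left(49 + 6 \left(-15\right)\right)^{2} = \left(49 - 90\right)^{2} = \left(-41\right)^{2} = 1681$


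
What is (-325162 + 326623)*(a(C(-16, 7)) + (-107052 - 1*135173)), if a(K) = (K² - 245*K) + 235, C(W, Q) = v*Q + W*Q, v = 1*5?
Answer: -317323356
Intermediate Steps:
v = 5
C(W, Q) = 5*Q + Q*W (C(W, Q) = 5*Q + W*Q = 5*Q + Q*W)
a(K) = 235 + K² - 245*K
(-325162 + 326623)*(a(C(-16, 7)) + (-107052 - 1*135173)) = (-325162 + 326623)*((235 + (7*(5 - 16))² - 1715*(5 - 16)) + (-107052 - 1*135173)) = 1461*((235 + (7*(-11))² - 1715*(-11)) + (-107052 - 135173)) = 1461*((235 + (-77)² - 245*(-77)) - 242225) = 1461*((235 + 5929 + 18865) - 242225) = 1461*(25029 - 242225) = 1461*(-217196) = -317323356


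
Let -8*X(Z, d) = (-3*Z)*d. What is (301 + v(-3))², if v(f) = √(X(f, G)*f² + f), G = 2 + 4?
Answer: (602 + I*√255)²/4 ≈ 90537.0 + 4806.6*I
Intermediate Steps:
G = 6
X(Z, d) = 3*Z*d/8 (X(Z, d) = -(-3*Z)*d/8 = -(-3)*Z*d/8 = 3*Z*d/8)
v(f) = √(f + 9*f³/4) (v(f) = √(((3/8)*f*6)*f² + f) = √((9*f/4)*f² + f) = √(9*f³/4 + f) = √(f + 9*f³/4))
(301 + v(-3))² = (301 + √(-3*(4 + 9*(-3)²))/2)² = (301 + √(-3*(4 + 9*9))/2)² = (301 + √(-3*(4 + 81))/2)² = (301 + √(-3*85)/2)² = (301 + √(-255)/2)² = (301 + (I*√255)/2)² = (301 + I*√255/2)²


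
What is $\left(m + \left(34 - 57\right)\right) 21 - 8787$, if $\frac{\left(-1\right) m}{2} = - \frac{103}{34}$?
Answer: $- \frac{155427}{17} \approx -9142.8$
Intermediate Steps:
$m = \frac{103}{17}$ ($m = - 2 \left(- \frac{103}{34}\right) = - 2 \left(\left(-103\right) \frac{1}{34}\right) = \left(-2\right) \left(- \frac{103}{34}\right) = \frac{103}{17} \approx 6.0588$)
$\left(m + \left(34 - 57\right)\right) 21 - 8787 = \left(\frac{103}{17} + \left(34 - 57\right)\right) 21 - 8787 = \left(\frac{103}{17} - 23\right) 21 - 8787 = \left(- \frac{288}{17}\right) 21 - 8787 = - \frac{6048}{17} - 8787 = - \frac{155427}{17}$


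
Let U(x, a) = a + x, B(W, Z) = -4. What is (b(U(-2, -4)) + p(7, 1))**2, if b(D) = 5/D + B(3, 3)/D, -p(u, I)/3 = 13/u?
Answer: 58081/1764 ≈ 32.926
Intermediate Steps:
p(u, I) = -39/u
b(D) = 1/D (b(D) = 5/D - 4/D = 1/D)
(b(U(-2, -4)) + p(7, 1))**2 = (1/(-4 - 2) - 39/7)**2 = (1/(-6) - 39*1/7)**2 = (-1/6 - 39/7)**2 = (-241/42)**2 = 58081/1764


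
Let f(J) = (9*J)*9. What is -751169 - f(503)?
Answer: -791912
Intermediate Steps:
f(J) = 81*J
-751169 - f(503) = -751169 - 81*503 = -751169 - 1*40743 = -751169 - 40743 = -791912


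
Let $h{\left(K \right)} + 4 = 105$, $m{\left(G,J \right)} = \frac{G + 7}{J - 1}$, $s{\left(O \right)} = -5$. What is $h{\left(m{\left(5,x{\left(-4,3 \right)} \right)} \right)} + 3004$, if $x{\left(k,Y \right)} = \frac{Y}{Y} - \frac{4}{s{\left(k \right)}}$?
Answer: $3105$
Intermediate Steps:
$x{\left(k,Y \right)} = \frac{9}{5}$ ($x{\left(k,Y \right)} = \frac{Y}{Y} - \frac{4}{-5} = 1 - - \frac{4}{5} = 1 + \frac{4}{5} = \frac{9}{5}$)
$m{\left(G,J \right)} = \frac{7 + G}{-1 + J}$
$h{\left(K \right)} = 101$ ($h{\left(K \right)} = -4 + 105 = 101$)
$h{\left(m{\left(5,x{\left(-4,3 \right)} \right)} \right)} + 3004 = 101 + 3004 = 3105$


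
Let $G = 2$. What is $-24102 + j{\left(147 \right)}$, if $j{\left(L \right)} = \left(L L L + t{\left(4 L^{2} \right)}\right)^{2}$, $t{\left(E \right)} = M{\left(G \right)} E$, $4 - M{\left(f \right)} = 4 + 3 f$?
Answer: $7064469596547$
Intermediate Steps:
$M{\left(f \right)} = - 3 f$ ($M{\left(f \right)} = 4 - \left(4 + 3 f\right) = - 3 f$)
$t{\left(E \right)} = - 6 E$ ($t{\left(E \right)} = \left(-3\right) 2 E = - 6 E$)
$j{\left(L \right)} = \left(L^{3} - 24 L^{2}\right)^{2}$ ($j{\left(L \right)} = \left(L L L - 6 \cdot 4 L^{2}\right)^{2} = \left(L^{2} L - 24 L^{2}\right)^{2} = \left(L^{3} - 24 L^{2}\right)^{2}$)
$-24102 + j{\left(147 \right)} = -24102 + 147^{4} \left(-24 + 147\right)^{2} = -24102 + 466948881 \cdot 123^{2} = -24102 + 466948881 \cdot 15129 = -24102 + 7064469620649 = 7064469596547$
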